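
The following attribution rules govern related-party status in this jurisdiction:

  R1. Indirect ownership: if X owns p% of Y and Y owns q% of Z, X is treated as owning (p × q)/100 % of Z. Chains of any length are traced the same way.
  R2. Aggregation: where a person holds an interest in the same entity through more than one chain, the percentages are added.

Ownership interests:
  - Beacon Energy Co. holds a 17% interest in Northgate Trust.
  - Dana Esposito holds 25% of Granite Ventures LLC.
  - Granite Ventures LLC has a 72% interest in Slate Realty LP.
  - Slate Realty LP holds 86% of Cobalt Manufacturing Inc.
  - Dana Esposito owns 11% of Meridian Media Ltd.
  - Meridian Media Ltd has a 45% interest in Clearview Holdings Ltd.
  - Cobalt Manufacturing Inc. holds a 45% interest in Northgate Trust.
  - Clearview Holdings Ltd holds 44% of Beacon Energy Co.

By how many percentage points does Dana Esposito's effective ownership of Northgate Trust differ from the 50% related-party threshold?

Chain via Meridian Media Ltd → Clearview Holdings Ltd → Beacon Energy Co. (R1): 11% × 45% × 44% × 17% = 0.37026% of Northgate Trust.
Chain via Granite Ventures LLC → Slate Realty LP → Cobalt Manufacturing Inc. (R1): 25% × 72% × 86% × 45% = 6.966% of Northgate Trust.
Aggregating (R2): 0.37026% + 6.966% = 7.33626%.
7.33626% falls short of the 50% threshold by 42.66374 percentage points.

42.66374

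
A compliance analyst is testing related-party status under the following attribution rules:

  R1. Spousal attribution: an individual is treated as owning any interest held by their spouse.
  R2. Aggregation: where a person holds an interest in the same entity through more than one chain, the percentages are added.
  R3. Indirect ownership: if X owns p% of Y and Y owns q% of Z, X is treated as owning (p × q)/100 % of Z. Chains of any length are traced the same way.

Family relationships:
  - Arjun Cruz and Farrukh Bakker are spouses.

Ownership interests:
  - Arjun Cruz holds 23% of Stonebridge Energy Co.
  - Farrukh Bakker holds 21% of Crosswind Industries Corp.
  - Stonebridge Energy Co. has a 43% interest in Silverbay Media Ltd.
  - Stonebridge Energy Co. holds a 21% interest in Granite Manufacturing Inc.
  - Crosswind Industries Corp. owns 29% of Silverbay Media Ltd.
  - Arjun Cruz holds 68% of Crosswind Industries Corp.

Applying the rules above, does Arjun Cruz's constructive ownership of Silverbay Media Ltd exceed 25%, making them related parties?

Yes

By spousal attribution (R1), Arjun Cruz is treated as also owning Farrukh Bakker's interest in Crosswind Industries Corp, giving 68% + 21% = 89%.
Chain via Crosswind Industries Corp. (R3): 89% × 29% = 25.81% of Silverbay Media Ltd.
Chain via Stonebridge Energy Co. (R3): 23% × 43% = 9.89% of Silverbay Media Ltd.
Aggregating (R2): 25.81% + 9.89% = 35.7%.
35.7% exceeds the 25% threshold, so Arjun is a related party to Silverbay Media Ltd.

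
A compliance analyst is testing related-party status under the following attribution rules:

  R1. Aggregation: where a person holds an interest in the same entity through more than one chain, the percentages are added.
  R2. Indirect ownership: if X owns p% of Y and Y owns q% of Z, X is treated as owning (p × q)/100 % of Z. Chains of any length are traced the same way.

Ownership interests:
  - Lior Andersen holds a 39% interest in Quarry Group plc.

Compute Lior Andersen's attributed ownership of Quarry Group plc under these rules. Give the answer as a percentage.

Direct interest in Quarry Group plc: 39%.

39%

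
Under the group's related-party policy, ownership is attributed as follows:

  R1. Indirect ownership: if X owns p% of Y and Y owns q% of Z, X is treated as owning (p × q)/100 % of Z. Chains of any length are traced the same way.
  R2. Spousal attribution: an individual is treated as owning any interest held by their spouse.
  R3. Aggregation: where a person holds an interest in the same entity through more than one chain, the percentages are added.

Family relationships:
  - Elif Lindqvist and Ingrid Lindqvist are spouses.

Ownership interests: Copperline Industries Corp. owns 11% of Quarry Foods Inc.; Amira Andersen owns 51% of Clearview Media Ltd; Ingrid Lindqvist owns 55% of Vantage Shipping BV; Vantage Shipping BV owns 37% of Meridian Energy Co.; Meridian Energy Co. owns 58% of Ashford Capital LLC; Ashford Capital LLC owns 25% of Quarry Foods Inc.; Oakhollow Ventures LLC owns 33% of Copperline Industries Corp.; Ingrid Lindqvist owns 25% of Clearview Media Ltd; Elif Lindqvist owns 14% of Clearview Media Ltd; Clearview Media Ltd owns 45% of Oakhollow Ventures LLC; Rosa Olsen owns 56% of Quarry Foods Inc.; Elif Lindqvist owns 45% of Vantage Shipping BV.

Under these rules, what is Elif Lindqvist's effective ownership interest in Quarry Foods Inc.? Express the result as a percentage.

By spousal attribution (R2), Elif Lindqvist is treated as also owning Ingrid Lindqvist's interest in Vantage Shipping BV, giving 45% + 55% = 100%.
By spousal attribution (R2), Elif Lindqvist is treated as also owning Ingrid Lindqvist's interest in Clearview Media Ltd, giving 14% + 25% = 39%.
Chain via Vantage Shipping BV → Meridian Energy Co. → Ashford Capital LLC (R1): 100% × 37% × 58% × 25% = 5.365% of Quarry Foods Inc.
Chain via Clearview Media Ltd → Oakhollow Ventures LLC → Copperline Industries Corp. (R1): 39% × 45% × 33% × 11% = 0.637065% of Quarry Foods Inc.
Aggregating (R3): 5.365% + 0.637065% = 6.002065%.

6.002065%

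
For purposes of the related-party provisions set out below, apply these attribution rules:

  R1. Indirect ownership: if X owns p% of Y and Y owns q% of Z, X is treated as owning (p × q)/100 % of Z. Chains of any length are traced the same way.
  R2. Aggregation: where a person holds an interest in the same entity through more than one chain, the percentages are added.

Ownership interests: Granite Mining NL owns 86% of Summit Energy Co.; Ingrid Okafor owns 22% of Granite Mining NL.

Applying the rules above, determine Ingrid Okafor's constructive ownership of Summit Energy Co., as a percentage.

18.92%

Chain via Granite Mining NL (R1): 22% × 86% = 18.92% of Summit Energy Co.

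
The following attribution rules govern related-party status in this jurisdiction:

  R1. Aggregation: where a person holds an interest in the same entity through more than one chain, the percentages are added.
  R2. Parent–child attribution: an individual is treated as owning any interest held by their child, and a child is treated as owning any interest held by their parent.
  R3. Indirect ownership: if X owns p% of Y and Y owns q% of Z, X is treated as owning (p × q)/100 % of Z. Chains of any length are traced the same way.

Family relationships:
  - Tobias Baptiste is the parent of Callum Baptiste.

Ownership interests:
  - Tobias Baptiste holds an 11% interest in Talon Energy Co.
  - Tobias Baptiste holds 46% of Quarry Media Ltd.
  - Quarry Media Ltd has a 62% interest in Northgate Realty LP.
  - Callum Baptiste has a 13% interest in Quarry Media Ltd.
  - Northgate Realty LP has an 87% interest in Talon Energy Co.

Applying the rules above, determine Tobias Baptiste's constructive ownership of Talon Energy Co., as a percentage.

By parent–child attribution (R2), Tobias Baptiste is treated as also owning Callum Baptiste's interest in Quarry Media Ltd, giving 46% + 13% = 59%.
Chain via Quarry Media Ltd → Northgate Realty LP (R3): 59% × 62% × 87% = 31.8246% of Talon Energy Co.
Direct interest in Talon Energy Co: 11%.
Aggregating (R1): 31.8246% + 11% = 42.8246%.

42.8246%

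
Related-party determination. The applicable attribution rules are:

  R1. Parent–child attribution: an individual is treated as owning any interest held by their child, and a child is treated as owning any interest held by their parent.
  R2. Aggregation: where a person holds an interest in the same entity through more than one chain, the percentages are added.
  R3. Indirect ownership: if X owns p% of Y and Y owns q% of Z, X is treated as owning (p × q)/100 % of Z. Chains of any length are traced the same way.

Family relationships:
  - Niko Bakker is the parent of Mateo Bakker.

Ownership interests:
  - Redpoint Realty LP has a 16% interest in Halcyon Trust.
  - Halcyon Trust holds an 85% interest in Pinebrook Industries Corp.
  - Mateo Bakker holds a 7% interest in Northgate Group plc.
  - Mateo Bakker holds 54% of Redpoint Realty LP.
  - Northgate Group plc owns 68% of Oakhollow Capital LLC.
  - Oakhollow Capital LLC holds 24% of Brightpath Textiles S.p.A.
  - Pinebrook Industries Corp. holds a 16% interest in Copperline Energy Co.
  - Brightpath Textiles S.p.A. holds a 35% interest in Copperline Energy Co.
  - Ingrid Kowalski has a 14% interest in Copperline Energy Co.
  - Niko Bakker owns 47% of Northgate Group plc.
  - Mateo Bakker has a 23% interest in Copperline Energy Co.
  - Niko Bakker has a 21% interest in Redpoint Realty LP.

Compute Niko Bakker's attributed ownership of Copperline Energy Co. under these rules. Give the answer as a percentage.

27.71648%

By parent–child attribution (R1), Niko Bakker is treated as also owning Mateo Bakker's interest in Redpoint Realty LP, giving 21% + 54% = 75%.
By parent–child attribution (R1), Niko Bakker is treated as also owning Mateo Bakker's interest in Northgate Group plc, giving 47% + 7% = 54%.
By parent–child attribution (R1), Niko Bakker is treated as owning Mateo Bakker's 23% interest in Copperline Energy Co.
Chain via Redpoint Realty LP → Halcyon Trust → Pinebrook Industries Corp. (R3): 75% × 16% × 85% × 16% = 1.632% of Copperline Energy Co.
Chain via Northgate Group plc → Oakhollow Capital LLC → Brightpath Textiles S.p.A. (R3): 54% × 68% × 24% × 35% = 3.08448% of Copperline Energy Co.
Direct interest in Copperline Energy Co: 23%.
Aggregating (R2): 1.632% + 3.08448% + 23% = 27.71648%.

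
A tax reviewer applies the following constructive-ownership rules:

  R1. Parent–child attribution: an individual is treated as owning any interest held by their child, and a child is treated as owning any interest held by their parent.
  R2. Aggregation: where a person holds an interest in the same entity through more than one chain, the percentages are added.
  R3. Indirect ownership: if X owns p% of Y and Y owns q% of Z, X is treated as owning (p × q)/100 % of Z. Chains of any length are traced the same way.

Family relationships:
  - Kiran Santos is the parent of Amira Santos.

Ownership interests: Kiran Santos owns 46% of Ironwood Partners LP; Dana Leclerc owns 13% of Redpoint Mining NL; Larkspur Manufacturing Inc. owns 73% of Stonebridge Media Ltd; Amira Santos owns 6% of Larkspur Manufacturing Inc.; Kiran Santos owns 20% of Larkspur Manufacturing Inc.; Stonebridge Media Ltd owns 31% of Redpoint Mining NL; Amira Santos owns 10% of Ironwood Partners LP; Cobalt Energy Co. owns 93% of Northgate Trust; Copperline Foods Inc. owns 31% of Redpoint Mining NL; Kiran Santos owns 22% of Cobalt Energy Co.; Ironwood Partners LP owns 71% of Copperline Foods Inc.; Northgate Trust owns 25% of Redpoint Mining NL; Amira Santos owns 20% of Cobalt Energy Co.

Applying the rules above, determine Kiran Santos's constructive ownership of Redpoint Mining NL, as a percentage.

By parent–child attribution (R1), Kiran Santos is treated as also owning Amira Santos's interest in Larkspur Manufacturing Inc, giving 20% + 6% = 26%.
By parent–child attribution (R1), Kiran Santos is treated as also owning Amira Santos's interest in Ironwood Partners LP, giving 46% + 10% = 56%.
By parent–child attribution (R1), Kiran Santos is treated as also owning Amira Santos's interest in Cobalt Energy Co, giving 22% + 20% = 42%.
Chain via Larkspur Manufacturing Inc. → Stonebridge Media Ltd (R3): 26% × 73% × 31% = 5.8838% of Redpoint Mining NL.
Chain via Ironwood Partners LP → Copperline Foods Inc. (R3): 56% × 71% × 31% = 12.3256% of Redpoint Mining NL.
Chain via Cobalt Energy Co. → Northgate Trust (R3): 42% × 93% × 25% = 9.765% of Redpoint Mining NL.
Aggregating (R2): 5.8838% + 12.3256% + 9.765% = 27.9744%.

27.9744%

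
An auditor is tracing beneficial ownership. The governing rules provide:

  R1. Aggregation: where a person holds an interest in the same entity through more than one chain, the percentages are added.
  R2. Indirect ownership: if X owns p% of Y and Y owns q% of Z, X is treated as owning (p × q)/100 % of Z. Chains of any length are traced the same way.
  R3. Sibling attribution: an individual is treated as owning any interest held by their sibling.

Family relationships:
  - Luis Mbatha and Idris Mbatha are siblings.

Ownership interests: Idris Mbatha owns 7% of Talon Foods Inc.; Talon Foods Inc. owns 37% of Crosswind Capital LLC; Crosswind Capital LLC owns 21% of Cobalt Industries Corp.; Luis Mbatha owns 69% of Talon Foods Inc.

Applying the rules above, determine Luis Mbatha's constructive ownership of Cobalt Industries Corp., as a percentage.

By sibling attribution (R3), Luis Mbatha is treated as also owning Idris Mbatha's interest in Talon Foods Inc, giving 69% + 7% = 76%.
Chain via Talon Foods Inc. → Crosswind Capital LLC (R2): 76% × 37% × 21% = 5.9052% of Cobalt Industries Corp.

5.9052%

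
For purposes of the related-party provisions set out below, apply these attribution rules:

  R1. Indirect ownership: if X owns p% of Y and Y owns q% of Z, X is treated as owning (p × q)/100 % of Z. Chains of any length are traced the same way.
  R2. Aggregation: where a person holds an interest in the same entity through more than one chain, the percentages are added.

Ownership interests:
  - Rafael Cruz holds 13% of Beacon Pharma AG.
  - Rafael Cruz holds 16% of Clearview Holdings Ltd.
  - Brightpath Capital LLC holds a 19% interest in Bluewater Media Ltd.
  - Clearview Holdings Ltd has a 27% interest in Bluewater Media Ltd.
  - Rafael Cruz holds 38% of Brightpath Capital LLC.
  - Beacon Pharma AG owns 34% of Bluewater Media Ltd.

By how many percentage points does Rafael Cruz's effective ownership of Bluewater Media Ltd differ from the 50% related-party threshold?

34.04

Chain via Clearview Holdings Ltd (R1): 16% × 27% = 4.32% of Bluewater Media Ltd.
Chain via Brightpath Capital LLC (R1): 38% × 19% = 7.22% of Bluewater Media Ltd.
Chain via Beacon Pharma AG (R1): 13% × 34% = 4.42% of Bluewater Media Ltd.
Aggregating (R2): 4.32% + 7.22% + 4.42% = 15.96%.
15.96% falls short of the 50% threshold by 34.04 percentage points.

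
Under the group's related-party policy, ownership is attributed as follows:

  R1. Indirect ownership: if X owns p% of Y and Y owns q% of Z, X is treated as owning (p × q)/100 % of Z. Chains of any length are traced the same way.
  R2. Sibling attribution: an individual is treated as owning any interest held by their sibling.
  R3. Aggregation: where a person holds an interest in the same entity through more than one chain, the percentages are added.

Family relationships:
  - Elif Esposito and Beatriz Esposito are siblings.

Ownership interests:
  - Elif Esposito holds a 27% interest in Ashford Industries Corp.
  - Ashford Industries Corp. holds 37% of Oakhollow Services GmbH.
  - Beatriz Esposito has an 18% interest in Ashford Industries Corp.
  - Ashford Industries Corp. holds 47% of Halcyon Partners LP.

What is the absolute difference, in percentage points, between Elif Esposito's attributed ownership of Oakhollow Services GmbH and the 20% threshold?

By sibling attribution (R2), Elif Esposito is treated as also owning Beatriz Esposito's interest in Ashford Industries Corp, giving 27% + 18% = 45%.
Chain via Ashford Industries Corp. (R1): 45% × 37% = 16.65% of Oakhollow Services GmbH.
16.65% falls short of the 20% threshold by 3.35 percentage points.

3.35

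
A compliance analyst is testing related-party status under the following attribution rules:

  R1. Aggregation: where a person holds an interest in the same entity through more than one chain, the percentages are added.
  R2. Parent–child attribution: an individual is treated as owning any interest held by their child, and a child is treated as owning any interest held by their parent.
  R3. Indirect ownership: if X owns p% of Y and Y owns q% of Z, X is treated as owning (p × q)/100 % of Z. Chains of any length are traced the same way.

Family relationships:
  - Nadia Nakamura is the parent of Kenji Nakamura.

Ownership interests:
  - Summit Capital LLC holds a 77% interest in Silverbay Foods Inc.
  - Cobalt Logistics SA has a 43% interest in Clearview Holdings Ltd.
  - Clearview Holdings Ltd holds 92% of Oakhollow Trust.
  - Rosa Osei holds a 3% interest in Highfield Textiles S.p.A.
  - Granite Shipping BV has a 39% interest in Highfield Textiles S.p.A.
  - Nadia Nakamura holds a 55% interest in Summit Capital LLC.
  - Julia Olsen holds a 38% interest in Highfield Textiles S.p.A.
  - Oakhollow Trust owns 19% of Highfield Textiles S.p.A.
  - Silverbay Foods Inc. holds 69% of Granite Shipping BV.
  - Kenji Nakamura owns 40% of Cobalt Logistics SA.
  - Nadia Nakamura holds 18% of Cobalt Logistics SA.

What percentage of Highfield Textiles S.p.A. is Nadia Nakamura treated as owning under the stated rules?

15.755897%

By parent–child attribution (R2), Nadia Nakamura is treated as also owning Kenji Nakamura's interest in Cobalt Logistics SA, giving 18% + 40% = 58%.
Chain via Cobalt Logistics SA → Clearview Holdings Ltd → Oakhollow Trust (R3): 58% × 43% × 92% × 19% = 4.359512% of Highfield Textiles S.p.A.
Chain via Summit Capital LLC → Silverbay Foods Inc. → Granite Shipping BV (R3): 55% × 77% × 69% × 39% = 11.396385% of Highfield Textiles S.p.A.
Aggregating (R1): 4.359512% + 11.396385% = 15.755897%.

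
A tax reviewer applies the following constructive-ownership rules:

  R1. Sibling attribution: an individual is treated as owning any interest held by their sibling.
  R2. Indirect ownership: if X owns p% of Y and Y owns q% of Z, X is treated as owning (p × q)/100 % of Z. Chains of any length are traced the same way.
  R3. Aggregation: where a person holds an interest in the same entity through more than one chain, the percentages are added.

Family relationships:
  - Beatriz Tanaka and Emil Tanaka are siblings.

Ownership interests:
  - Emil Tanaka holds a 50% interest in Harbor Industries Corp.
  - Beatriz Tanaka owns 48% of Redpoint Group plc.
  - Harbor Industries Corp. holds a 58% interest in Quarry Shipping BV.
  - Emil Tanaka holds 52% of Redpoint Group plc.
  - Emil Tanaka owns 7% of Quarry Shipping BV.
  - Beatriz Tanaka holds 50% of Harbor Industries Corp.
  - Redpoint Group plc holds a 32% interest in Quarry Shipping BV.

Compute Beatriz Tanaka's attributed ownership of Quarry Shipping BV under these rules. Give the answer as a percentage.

97%

By sibling attribution (R1), Beatriz Tanaka is treated as also owning Emil Tanaka's interest in Redpoint Group plc, giving 48% + 52% = 100%.
By sibling attribution (R1), Beatriz Tanaka is treated as also owning Emil Tanaka's interest in Harbor Industries Corp, giving 50% + 50% = 100%.
By sibling attribution (R1), Beatriz Tanaka is treated as owning Emil Tanaka's 7% interest in Quarry Shipping BV.
Chain via Redpoint Group plc (R2): 100% × 32% = 32% of Quarry Shipping BV.
Chain via Harbor Industries Corp. (R2): 100% × 58% = 58% of Quarry Shipping BV.
Direct interest in Quarry Shipping BV: 7%.
Aggregating (R3): 32% + 58% + 7% = 97%.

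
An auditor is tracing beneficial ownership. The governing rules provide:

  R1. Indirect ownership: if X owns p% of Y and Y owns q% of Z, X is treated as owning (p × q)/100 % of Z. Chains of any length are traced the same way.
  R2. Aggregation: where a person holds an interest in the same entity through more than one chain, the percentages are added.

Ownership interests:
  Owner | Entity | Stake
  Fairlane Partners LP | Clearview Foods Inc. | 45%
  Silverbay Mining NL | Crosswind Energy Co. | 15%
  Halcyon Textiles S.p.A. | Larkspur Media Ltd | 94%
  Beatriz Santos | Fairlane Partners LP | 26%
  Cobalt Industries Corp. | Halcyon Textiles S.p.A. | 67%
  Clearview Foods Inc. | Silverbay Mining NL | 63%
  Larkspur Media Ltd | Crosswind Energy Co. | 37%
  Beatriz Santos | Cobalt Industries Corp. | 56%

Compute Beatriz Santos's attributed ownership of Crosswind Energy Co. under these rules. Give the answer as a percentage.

14.155106%

Chain via Fairlane Partners LP → Clearview Foods Inc. → Silverbay Mining NL (R1): 26% × 45% × 63% × 15% = 1.10565% of Crosswind Energy Co.
Chain via Cobalt Industries Corp. → Halcyon Textiles S.p.A. → Larkspur Media Ltd (R1): 56% × 67% × 94% × 37% = 13.049456% of Crosswind Energy Co.
Aggregating (R2): 1.10565% + 13.049456% = 14.155106%.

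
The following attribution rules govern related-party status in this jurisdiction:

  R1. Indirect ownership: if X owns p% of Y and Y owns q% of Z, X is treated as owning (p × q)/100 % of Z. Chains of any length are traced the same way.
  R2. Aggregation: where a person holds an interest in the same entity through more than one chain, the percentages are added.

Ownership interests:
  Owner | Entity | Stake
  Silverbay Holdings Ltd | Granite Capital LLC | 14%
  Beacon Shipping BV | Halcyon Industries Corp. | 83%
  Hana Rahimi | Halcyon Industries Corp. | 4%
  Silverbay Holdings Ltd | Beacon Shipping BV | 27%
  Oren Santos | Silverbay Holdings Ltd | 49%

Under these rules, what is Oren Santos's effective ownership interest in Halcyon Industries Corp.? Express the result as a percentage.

Chain via Silverbay Holdings Ltd → Beacon Shipping BV (R1): 49% × 27% × 83% = 10.9809% of Halcyon Industries Corp.

10.9809%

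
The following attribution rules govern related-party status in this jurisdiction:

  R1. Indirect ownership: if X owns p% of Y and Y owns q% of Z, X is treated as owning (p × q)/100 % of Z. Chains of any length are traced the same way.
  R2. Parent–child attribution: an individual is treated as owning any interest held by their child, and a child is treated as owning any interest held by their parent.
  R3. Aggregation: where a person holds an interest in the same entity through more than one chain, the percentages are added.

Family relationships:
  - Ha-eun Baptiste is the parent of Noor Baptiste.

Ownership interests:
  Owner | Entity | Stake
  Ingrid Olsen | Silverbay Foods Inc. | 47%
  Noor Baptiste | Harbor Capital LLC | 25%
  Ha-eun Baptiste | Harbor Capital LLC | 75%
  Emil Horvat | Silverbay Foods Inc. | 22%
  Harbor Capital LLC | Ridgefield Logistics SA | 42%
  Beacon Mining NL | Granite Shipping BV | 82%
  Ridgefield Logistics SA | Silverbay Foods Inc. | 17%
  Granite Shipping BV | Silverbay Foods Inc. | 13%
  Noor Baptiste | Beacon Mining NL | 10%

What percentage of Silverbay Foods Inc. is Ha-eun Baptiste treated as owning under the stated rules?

8.206%

By parent–child attribution (R2), Ha-eun Baptiste is treated as also owning Noor Baptiste's interest in Harbor Capital LLC, giving 75% + 25% = 100%.
By parent–child attribution (R2), Ha-eun Baptiste is treated as owning Noor Baptiste's 10% interest in Beacon Mining NL.
Chain via Harbor Capital LLC → Ridgefield Logistics SA (R1): 100% × 42% × 17% = 7.14% of Silverbay Foods Inc.
Chain via Beacon Mining NL → Granite Shipping BV (R1): 10% × 82% × 13% = 1.066% of Silverbay Foods Inc.
Aggregating (R3): 7.14% + 1.066% = 8.206%.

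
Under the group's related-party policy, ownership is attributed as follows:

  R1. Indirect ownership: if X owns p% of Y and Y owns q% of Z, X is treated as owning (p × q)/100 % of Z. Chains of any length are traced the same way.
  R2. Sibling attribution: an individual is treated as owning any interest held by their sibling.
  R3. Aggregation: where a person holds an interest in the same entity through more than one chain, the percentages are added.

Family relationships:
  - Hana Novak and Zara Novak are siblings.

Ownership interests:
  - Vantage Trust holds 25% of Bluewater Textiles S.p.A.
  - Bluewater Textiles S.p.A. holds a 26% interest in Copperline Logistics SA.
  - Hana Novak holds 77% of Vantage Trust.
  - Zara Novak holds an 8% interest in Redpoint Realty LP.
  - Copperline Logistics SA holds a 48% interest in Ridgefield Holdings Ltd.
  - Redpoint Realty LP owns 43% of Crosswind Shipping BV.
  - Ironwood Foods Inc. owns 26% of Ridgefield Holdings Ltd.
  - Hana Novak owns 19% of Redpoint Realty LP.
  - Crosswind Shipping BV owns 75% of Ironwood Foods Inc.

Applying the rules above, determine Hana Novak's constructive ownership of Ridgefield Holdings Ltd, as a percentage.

4.66635%

By sibling attribution (R2), Hana Novak is treated as also owning Zara Novak's interest in Redpoint Realty LP, giving 19% + 8% = 27%.
Chain via Redpoint Realty LP → Crosswind Shipping BV → Ironwood Foods Inc. (R1): 27% × 43% × 75% × 26% = 2.26395% of Ridgefield Holdings Ltd.
Chain via Vantage Trust → Bluewater Textiles S.p.A. → Copperline Logistics SA (R1): 77% × 25% × 26% × 48% = 2.4024% of Ridgefield Holdings Ltd.
Aggregating (R3): 2.26395% + 2.4024% = 4.66635%.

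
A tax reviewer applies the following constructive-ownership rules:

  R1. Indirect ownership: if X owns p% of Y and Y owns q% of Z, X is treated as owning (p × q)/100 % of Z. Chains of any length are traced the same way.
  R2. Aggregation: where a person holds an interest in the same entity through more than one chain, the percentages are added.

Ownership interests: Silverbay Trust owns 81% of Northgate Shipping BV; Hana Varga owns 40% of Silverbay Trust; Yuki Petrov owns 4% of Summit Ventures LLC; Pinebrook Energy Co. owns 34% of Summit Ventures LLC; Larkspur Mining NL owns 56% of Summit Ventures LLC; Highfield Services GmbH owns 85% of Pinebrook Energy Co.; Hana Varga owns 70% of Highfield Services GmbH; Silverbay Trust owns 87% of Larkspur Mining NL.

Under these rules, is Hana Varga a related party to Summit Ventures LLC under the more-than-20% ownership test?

Chain via Highfield Services GmbH → Pinebrook Energy Co. (R1): 70% × 85% × 34% = 20.23% of Summit Ventures LLC.
Chain via Silverbay Trust → Larkspur Mining NL (R1): 40% × 87% × 56% = 19.488% of Summit Ventures LLC.
Aggregating (R2): 20.23% + 19.488% = 39.718%.
39.718% exceeds the 20% threshold, so Hana is a related party to Summit Ventures LLC.

Yes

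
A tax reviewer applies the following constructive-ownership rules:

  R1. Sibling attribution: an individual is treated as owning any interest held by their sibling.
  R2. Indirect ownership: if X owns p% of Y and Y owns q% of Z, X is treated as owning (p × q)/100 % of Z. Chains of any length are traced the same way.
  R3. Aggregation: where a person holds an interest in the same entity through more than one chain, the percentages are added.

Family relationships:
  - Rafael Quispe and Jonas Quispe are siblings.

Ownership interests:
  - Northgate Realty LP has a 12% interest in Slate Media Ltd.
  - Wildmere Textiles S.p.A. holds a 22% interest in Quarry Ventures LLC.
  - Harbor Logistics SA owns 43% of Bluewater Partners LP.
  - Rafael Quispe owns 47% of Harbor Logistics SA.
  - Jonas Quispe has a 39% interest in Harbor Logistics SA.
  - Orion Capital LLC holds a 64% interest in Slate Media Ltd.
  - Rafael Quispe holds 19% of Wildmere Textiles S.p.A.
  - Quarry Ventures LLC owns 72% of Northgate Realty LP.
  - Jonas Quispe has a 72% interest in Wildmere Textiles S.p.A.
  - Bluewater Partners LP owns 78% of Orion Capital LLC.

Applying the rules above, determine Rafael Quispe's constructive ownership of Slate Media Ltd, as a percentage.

By sibling attribution (R1), Rafael Quispe is treated as also owning Jonas Quispe's interest in Harbor Logistics SA, giving 47% + 39% = 86%.
By sibling attribution (R1), Rafael Quispe is treated as also owning Jonas Quispe's interest in Wildmere Textiles S.p.A, giving 19% + 72% = 91%.
Chain via Harbor Logistics SA → Bluewater Partners LP → Orion Capital LLC (R2): 86% × 43% × 78% × 64% = 18.460416% of Slate Media Ltd.
Chain via Wildmere Textiles S.p.A. → Quarry Ventures LLC → Northgate Realty LP (R2): 91% × 22% × 72% × 12% = 1.729728% of Slate Media Ltd.
Aggregating (R3): 18.460416% + 1.729728% = 20.190144%.

20.190144%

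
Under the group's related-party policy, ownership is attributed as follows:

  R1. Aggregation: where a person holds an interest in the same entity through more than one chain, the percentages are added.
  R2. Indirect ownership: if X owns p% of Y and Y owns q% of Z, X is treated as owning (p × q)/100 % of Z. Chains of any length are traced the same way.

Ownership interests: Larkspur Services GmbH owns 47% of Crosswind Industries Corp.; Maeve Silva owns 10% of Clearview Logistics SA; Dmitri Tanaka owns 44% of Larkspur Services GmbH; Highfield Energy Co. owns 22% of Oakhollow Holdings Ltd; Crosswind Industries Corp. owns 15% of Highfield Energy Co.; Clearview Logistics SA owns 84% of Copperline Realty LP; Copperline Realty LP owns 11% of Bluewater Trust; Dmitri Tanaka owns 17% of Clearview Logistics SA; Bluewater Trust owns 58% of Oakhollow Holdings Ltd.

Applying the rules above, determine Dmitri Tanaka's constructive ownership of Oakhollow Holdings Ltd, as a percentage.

1.593504%

Chain via Clearview Logistics SA → Copperline Realty LP → Bluewater Trust (R2): 17% × 84% × 11% × 58% = 0.911064% of Oakhollow Holdings Ltd.
Chain via Larkspur Services GmbH → Crosswind Industries Corp. → Highfield Energy Co. (R2): 44% × 47% × 15% × 22% = 0.68244% of Oakhollow Holdings Ltd.
Aggregating (R1): 0.911064% + 0.68244% = 1.593504%.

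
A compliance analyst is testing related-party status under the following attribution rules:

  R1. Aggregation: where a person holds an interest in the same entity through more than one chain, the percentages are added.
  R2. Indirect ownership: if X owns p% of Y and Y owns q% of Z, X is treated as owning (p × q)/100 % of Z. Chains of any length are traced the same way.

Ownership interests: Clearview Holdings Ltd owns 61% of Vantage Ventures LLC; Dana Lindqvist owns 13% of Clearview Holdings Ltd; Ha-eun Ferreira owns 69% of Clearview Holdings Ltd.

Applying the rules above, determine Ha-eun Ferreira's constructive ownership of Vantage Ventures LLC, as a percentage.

42.09%

Chain via Clearview Holdings Ltd (R2): 69% × 61% = 42.09% of Vantage Ventures LLC.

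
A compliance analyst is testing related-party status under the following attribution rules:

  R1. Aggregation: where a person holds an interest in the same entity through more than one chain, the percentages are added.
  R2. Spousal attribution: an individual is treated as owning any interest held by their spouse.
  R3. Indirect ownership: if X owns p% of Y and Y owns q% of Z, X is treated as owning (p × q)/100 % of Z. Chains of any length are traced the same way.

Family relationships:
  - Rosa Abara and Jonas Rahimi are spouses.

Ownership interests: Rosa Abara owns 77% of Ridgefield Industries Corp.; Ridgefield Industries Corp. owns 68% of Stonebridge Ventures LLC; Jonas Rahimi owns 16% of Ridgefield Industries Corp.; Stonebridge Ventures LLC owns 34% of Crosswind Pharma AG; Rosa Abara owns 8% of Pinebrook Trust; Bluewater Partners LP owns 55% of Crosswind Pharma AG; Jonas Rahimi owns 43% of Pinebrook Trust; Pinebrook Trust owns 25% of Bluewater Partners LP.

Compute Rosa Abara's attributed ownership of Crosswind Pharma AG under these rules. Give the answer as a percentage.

28.5141%

By spousal attribution (R2), Rosa Abara is treated as also owning Jonas Rahimi's interest in Pinebrook Trust, giving 8% + 43% = 51%.
By spousal attribution (R2), Rosa Abara is treated as also owning Jonas Rahimi's interest in Ridgefield Industries Corp, giving 77% + 16% = 93%.
Chain via Pinebrook Trust → Bluewater Partners LP (R3): 51% × 25% × 55% = 7.0125% of Crosswind Pharma AG.
Chain via Ridgefield Industries Corp. → Stonebridge Ventures LLC (R3): 93% × 68% × 34% = 21.5016% of Crosswind Pharma AG.
Aggregating (R1): 7.0125% + 21.5016% = 28.5141%.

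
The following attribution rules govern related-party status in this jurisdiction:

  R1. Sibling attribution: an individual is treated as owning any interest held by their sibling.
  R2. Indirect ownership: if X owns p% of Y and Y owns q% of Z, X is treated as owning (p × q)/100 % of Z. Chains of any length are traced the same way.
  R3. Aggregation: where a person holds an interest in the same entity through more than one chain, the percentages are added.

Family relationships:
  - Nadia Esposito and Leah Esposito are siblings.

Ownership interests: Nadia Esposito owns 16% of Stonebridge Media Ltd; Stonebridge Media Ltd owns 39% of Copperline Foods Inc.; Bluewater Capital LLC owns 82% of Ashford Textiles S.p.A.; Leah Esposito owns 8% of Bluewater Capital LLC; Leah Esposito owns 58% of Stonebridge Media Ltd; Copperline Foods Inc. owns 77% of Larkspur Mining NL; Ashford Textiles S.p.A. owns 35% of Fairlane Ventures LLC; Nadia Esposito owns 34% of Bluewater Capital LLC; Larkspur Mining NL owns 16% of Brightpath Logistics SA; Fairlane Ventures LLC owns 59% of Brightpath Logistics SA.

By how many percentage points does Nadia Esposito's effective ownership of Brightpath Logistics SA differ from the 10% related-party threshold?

0.667412

By sibling attribution (R1), Nadia Esposito is treated as also owning Leah Esposito's interest in Bluewater Capital LLC, giving 34% + 8% = 42%.
By sibling attribution (R1), Nadia Esposito is treated as also owning Leah Esposito's interest in Stonebridge Media Ltd, giving 16% + 58% = 74%.
Chain via Bluewater Capital LLC → Ashford Textiles S.p.A. → Fairlane Ventures LLC (R2): 42% × 82% × 35% × 59% = 7.11186% of Brightpath Logistics SA.
Chain via Stonebridge Media Ltd → Copperline Foods Inc. → Larkspur Mining NL (R2): 74% × 39% × 77% × 16% = 3.555552% of Brightpath Logistics SA.
Aggregating (R3): 7.11186% + 3.555552% = 10.667412%.
10.667412% exceeds the 10% threshold by 0.667412 percentage points.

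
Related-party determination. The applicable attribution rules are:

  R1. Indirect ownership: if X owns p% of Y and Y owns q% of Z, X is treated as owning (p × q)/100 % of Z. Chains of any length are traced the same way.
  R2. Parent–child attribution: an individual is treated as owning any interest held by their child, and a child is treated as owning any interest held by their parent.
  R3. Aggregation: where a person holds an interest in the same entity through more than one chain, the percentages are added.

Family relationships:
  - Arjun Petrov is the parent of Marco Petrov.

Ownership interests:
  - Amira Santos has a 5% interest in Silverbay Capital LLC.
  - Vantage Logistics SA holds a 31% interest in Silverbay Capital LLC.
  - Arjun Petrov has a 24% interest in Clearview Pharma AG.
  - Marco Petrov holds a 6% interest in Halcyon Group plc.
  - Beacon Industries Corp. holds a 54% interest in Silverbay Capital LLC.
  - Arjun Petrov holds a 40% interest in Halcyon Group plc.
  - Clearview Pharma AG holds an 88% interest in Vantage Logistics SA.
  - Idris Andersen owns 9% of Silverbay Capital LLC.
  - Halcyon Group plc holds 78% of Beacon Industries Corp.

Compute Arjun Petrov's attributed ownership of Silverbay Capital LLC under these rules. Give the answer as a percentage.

By parent–child attribution (R2), Arjun Petrov is treated as also owning Marco Petrov's interest in Halcyon Group plc, giving 40% + 6% = 46%.
Chain via Halcyon Group plc → Beacon Industries Corp. (R1): 46% × 78% × 54% = 19.3752% of Silverbay Capital LLC.
Chain via Clearview Pharma AG → Vantage Logistics SA (R1): 24% × 88% × 31% = 6.5472% of Silverbay Capital LLC.
Aggregating (R3): 19.3752% + 6.5472% = 25.9224%.

25.9224%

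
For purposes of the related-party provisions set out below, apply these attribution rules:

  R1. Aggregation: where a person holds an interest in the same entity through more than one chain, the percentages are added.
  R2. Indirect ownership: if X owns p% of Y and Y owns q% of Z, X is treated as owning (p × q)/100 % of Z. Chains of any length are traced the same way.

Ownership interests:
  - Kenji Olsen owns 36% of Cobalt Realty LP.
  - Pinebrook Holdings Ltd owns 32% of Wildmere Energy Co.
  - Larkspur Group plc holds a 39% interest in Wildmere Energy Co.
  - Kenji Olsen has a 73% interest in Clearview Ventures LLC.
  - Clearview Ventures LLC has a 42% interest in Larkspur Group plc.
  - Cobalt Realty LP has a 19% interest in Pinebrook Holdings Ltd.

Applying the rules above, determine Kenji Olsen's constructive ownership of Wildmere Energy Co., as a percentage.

Chain via Cobalt Realty LP → Pinebrook Holdings Ltd (R2): 36% × 19% × 32% = 2.1888% of Wildmere Energy Co.
Chain via Clearview Ventures LLC → Larkspur Group plc (R2): 73% × 42% × 39% = 11.9574% of Wildmere Energy Co.
Aggregating (R1): 2.1888% + 11.9574% = 14.1462%.

14.1462%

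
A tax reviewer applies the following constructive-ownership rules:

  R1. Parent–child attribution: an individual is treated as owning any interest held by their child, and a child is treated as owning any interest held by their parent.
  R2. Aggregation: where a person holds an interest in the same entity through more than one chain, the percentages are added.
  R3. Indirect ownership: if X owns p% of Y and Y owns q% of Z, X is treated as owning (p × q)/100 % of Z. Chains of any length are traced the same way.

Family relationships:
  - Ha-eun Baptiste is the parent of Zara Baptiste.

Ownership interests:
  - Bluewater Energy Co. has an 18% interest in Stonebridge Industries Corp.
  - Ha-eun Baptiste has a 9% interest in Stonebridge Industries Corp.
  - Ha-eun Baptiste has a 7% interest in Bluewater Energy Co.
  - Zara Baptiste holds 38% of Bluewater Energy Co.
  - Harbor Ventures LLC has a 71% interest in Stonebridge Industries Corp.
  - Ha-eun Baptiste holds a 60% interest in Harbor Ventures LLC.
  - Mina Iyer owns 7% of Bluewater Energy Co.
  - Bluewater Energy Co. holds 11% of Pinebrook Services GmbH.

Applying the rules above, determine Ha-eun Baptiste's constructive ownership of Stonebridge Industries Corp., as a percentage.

By parent–child attribution (R1), Ha-eun Baptiste is treated as also owning Zara Baptiste's interest in Bluewater Energy Co, giving 7% + 38% = 45%.
Chain via Bluewater Energy Co. (R3): 45% × 18% = 8.1% of Stonebridge Industries Corp.
Chain via Harbor Ventures LLC (R3): 60% × 71% = 42.6% of Stonebridge Industries Corp.
Direct interest in Stonebridge Industries Corp: 9%.
Aggregating (R2): 8.1% + 42.6% + 9% = 59.7%.

59.7%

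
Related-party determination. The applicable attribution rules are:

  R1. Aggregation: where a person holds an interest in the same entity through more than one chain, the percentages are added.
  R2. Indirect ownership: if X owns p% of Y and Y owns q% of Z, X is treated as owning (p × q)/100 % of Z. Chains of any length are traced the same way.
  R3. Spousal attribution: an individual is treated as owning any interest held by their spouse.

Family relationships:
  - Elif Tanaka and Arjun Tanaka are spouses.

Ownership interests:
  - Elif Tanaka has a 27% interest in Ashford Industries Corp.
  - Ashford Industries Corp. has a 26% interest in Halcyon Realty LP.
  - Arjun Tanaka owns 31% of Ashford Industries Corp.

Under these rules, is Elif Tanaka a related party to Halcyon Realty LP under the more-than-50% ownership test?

No

By spousal attribution (R3), Elif Tanaka is treated as also owning Arjun Tanaka's interest in Ashford Industries Corp, giving 27% + 31% = 58%.
Chain via Ashford Industries Corp. (R2): 58% × 26% = 15.08% of Halcyon Realty LP.
15.08% does not exceed the 50% threshold, so Elif is not a related party to Halcyon Realty LP.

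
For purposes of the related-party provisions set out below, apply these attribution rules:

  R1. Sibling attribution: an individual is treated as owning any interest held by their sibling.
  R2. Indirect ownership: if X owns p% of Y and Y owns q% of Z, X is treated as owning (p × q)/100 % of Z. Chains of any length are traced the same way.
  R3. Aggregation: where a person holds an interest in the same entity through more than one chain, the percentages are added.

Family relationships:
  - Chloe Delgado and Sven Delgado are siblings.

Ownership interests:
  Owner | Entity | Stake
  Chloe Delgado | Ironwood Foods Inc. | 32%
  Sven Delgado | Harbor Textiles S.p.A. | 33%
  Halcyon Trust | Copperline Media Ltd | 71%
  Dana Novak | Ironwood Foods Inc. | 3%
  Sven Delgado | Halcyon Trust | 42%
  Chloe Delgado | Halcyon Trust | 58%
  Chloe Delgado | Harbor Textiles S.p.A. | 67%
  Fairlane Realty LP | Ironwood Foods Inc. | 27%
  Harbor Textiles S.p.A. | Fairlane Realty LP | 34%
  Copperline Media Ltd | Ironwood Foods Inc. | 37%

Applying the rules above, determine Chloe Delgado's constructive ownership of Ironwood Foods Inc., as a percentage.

By sibling attribution (R1), Chloe Delgado is treated as also owning Sven Delgado's interest in Halcyon Trust, giving 58% + 42% = 100%.
By sibling attribution (R1), Chloe Delgado is treated as also owning Sven Delgado's interest in Harbor Textiles S.p.A, giving 67% + 33% = 100%.
Chain via Halcyon Trust → Copperline Media Ltd (R2): 100% × 71% × 37% = 26.27% of Ironwood Foods Inc.
Chain via Harbor Textiles S.p.A. → Fairlane Realty LP (R2): 100% × 34% × 27% = 9.18% of Ironwood Foods Inc.
Direct interest in Ironwood Foods Inc: 32%.
Aggregating (R3): 26.27% + 9.18% + 32% = 67.45%.

67.45%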